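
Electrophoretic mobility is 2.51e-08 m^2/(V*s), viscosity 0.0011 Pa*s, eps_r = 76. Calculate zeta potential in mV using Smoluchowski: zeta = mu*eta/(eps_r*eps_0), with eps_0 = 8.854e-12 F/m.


Smoluchowski equation: zeta = mu * eta / (eps_r * eps_0)
zeta = 2.51e-08 * 0.0011 / (76 * 8.854e-12)
zeta = 0.041031 V = 41.03 mV

41.03


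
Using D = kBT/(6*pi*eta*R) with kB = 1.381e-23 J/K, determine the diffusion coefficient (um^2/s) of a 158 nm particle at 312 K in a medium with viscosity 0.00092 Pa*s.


Radius R = 158/2 = 79 nm = 7.9e-08 m
D = kB*T / (6*pi*eta*R)
D = 1.381e-23 * 312 / (6 * pi * 0.00092 * 7.9e-08)
D = 3.14508e-12 m^2/s = 3.145 um^2/s

3.145


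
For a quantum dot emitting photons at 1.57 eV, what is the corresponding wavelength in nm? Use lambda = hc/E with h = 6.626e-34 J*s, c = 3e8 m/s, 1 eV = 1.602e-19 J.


Convert energy: E = 1.57 eV = 1.57 * 1.602e-19 = 2.51514e-19 J
lambda = h*c / E = 6.626e-34 * 3e8 / 2.51514e-19
lambda = 7.90334e-07 m = 790.3 nm

790.3


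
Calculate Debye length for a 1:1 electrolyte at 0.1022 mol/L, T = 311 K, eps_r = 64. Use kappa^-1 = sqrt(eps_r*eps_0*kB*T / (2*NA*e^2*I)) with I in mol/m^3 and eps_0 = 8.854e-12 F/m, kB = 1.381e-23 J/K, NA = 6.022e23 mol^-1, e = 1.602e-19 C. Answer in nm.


Ionic strength I = 0.1022 * 1^2 * 1000 = 102.2 mol/m^3
kappa^-1 = sqrt(64 * 8.854e-12 * 1.381e-23 * 311 / (2 * 6.022e23 * (1.602e-19)^2 * 102.2))
kappa^-1 = 0.878 nm

0.878


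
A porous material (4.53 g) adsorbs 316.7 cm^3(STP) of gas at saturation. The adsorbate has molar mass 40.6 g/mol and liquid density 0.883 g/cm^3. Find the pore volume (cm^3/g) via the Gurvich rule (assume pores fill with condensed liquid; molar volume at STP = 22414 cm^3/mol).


Moles adsorbed n = V_ads / 22414 = 316.7 / 22414 = 1.412956e-02 mol
Liquid volume V_liq = n * M / rho_liq = 1.412956e-02 * 40.6 / 0.883 = 0.64967 cm^3
Specific pore volume V_pore = V_liq / m_sample = 0.64967 / 4.53
V_pore = 0.1434 cm^3/g

0.1434


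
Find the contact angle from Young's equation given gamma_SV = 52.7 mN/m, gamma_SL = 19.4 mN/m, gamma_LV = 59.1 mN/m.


cos(theta) = (gamma_SV - gamma_SL) / gamma_LV
cos(theta) = (52.7 - 19.4) / 59.1
cos(theta) = 0.563452
theta = arccos(0.563452) = 55.71 degrees

55.71


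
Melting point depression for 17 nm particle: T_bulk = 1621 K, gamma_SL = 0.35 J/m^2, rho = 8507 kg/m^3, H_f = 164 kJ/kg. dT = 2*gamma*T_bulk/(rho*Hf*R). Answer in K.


Radius R = 17/2 = 8.5 nm = 8.5e-09 m
Convert H_f = 164 kJ/kg = 164000 J/kg
dT = 2 * gamma_SL * T_bulk / (rho * H_f * R)
dT = 2 * 0.35 * 1621 / (8507 * 164000 * 8.5e-09)
dT = 95.7 K

95.7


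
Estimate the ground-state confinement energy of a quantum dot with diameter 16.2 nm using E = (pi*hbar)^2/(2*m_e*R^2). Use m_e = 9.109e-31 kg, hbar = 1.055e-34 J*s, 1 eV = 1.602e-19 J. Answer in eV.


Radius R = 16.2/2 = 8.1 nm = 8.1e-09 m
E = (pi * 1.055e-34)^2 / (2 * 9.109e-31 * (8.1e-09)^2)
E(J) = 9.19039e-22
E = E(J) / 1.602e-19 = 0.0057 eV

0.0057


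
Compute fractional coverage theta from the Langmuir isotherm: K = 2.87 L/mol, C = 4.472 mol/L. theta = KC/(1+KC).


Langmuir isotherm: theta = K*C / (1 + K*C)
K*C = 2.87 * 4.472 = 12.83464
theta = 12.83464 / (1 + 12.83464) = 12.83464 / 13.83464
theta = 0.9277

0.9277


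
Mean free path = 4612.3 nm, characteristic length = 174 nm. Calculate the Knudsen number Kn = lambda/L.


Knudsen number Kn = lambda / L
Kn = 4612.3 / 174
Kn = 26.5075

26.5075


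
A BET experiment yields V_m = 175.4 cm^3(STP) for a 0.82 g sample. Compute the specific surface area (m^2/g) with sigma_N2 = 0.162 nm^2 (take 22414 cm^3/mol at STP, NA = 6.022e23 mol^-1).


Number of moles in monolayer = V_m / 22414 = 175.4 / 22414 = 0.00782547
Number of molecules = moles * NA = 0.00782547 * 6.022e23
SA = molecules * sigma / mass
SA = (175.4 / 22414) * 6.022e23 * 0.162e-18 / 0.82
SA = 931.0 m^2/g

931.0


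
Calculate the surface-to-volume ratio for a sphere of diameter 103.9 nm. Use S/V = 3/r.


Radius r = 103.9/2 = 51.95 nm
S/V = 3 / r = 3 / 51.95
S/V = 0.0577 nm^-1

0.0577


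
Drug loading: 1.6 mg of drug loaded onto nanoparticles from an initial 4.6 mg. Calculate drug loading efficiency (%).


Drug loading efficiency = (drug loaded / drug initial) * 100
DLE = 1.6 / 4.6 * 100
DLE = 0.3478 * 100
DLE = 34.78%

34.78


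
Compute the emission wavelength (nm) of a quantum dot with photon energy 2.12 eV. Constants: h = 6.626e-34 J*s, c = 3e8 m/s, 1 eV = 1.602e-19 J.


Convert energy: E = 2.12 eV = 2.12 * 1.602e-19 = 3.39624e-19 J
lambda = h*c / E = 6.626e-34 * 3e8 / 3.39624e-19
lambda = 5.85294e-07 m = 585.3 nm

585.3


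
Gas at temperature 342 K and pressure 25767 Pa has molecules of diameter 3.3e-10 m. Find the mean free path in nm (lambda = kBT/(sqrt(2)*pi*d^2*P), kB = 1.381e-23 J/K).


Mean free path: lambda = kB*T / (sqrt(2) * pi * d^2 * P)
lambda = 1.381e-23 * 342 / (sqrt(2) * pi * (3.3e-10)^2 * 25767)
lambda = 3.78846e-07 m
lambda = 378.85 nm

378.85


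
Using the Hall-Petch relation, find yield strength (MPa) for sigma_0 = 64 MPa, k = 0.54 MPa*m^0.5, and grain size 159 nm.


d = 159 nm = 1.59e-07 m
sqrt(d) = 0.000398748
Hall-Petch contribution = k / sqrt(d) = 0.54 / 0.000398748 = 1354.2 MPa
sigma = sigma_0 + k/sqrt(d) = 64 + 1354.2 = 1418.2 MPa

1418.2


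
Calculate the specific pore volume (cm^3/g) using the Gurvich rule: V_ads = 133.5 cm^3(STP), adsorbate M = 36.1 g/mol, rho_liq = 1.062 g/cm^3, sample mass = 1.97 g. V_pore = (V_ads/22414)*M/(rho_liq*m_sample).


Moles adsorbed n = V_ads / 22414 = 133.5 / 22414 = 5.956099e-03 mol
Liquid volume V_liq = n * M / rho_liq = 5.956099e-03 * 36.1 / 1.062 = 0.20246 cm^3
Specific pore volume V_pore = V_liq / m_sample = 0.20246 / 1.97
V_pore = 0.1028 cm^3/g

0.1028


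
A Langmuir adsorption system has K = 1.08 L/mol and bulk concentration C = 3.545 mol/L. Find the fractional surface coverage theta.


Langmuir isotherm: theta = K*C / (1 + K*C)
K*C = 1.08 * 3.545 = 3.8286
theta = 3.8286 / (1 + 3.8286) = 3.8286 / 4.8286
theta = 0.7929

0.7929


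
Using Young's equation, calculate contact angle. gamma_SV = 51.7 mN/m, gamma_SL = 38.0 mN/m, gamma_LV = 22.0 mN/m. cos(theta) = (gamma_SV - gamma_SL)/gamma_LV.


cos(theta) = (gamma_SV - gamma_SL) / gamma_LV
cos(theta) = (51.7 - 38.0) / 22.0
cos(theta) = 0.622727
theta = arccos(0.622727) = 51.48 degrees

51.48


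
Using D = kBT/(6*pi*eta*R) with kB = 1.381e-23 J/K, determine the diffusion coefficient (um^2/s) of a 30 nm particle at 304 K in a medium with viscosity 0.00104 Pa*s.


Radius R = 30/2 = 15 nm = 1.5e-08 m
D = kB*T / (6*pi*eta*R)
D = 1.381e-23 * 304 / (6 * pi * 0.00104 * 1.5e-08)
D = 1.42772e-11 m^2/s = 14.277 um^2/s

14.277


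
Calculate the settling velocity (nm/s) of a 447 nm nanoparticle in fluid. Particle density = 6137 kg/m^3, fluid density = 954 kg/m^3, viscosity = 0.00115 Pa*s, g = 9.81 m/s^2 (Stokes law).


Radius R = 447/2 nm = 2.235e-07 m
Density difference = 6137 - 954 = 5183 kg/m^3
v = 2 * R^2 * (rho_p - rho_f) * g / (9 * eta)
v = 2 * (2.235e-07)^2 * 5183 * 9.81 / (9 * 0.00115)
v = 4.90789e-07 m/s = 490.7891 nm/s

490.7891


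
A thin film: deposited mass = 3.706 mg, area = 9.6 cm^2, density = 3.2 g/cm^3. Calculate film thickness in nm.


Convert: m = 3.706 mg = 3.7060e-06 kg, A = 9.6 cm^2 = 9.6000e-04 m^2, rho = 3.2 g/cm^3 = 3200 kg/m^3
t = m / (A * rho)
t = 3.7060e-06 / (9.6000e-04 * 3200)
t = 1.2064e-06 m = 1206.4 nm

1206.4


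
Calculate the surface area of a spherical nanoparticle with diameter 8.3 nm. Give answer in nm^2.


Radius r = 8.3/2 = 4.15 nm
Surface area SA = 4 * pi * r^2
SA = 4 * pi * (4.15)^2
SA = 216.42 nm^2

216.42


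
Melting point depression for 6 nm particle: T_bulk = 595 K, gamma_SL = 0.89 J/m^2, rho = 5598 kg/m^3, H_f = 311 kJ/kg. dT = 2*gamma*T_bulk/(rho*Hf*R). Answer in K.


Radius R = 6/2 = 3 nm = 3e-09 m
Convert H_f = 311 kJ/kg = 311000 J/kg
dT = 2 * gamma_SL * T_bulk / (rho * H_f * R)
dT = 2 * 0.89 * 595 / (5598 * 311000 * 3e-09)
dT = 202.8 K

202.8


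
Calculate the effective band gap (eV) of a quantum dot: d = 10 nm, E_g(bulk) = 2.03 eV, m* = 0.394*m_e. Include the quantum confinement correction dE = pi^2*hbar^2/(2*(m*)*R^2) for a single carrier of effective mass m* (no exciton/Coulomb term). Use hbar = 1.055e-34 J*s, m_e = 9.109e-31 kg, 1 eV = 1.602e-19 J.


Radius R = 10/2 nm = 5e-09 m
Confinement energy dE = pi^2 * hbar^2 / (2 * m_eff * m_e * R^2)
dE = pi^2 * (1.055e-34)^2 / (2 * 0.394 * 9.109e-31 * (5e-09)^2) J, divided by 1.602e-19 J/eV
dE = 0.0382 eV
Total band gap = E_g(bulk) + dE = 2.03 + 0.0382 = 2.0682 eV

2.0682


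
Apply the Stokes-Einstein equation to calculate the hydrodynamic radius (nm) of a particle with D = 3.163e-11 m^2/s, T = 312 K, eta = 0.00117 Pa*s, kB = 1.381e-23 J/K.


Stokes-Einstein: R = kB*T / (6*pi*eta*D)
R = 1.381e-23 * 312 / (6 * pi * 0.00117 * 3.163e-11)
R = 6.17678e-09 m = 6.18 nm

6.18


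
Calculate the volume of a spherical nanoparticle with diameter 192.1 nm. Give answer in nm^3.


Radius r = 192.1/2 = 96.05 nm
Volume V = (4/3) * pi * r^3
V = (4/3) * pi * (96.05)^3
V = 3711767.09 nm^3

3711767.09


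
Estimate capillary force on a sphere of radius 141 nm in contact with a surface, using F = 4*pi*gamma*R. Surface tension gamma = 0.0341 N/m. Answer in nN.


Convert radius: R = 141 nm = 1.41e-07 m
F = 4 * pi * gamma * R
F = 4 * pi * 0.0341 * 1.41e-07
F = 6.04204e-08 N = 60.4204 nN

60.4204


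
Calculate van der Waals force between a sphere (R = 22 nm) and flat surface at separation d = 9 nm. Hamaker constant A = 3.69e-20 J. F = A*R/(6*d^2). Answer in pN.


Convert to SI: R = 22 nm = 2.2e-08 m, d = 9 nm = 9e-09 m
F = A * R / (6 * d^2)
F = 3.69e-20 * 2.2e-08 / (6 * (9e-09)^2)
F = 1.67037e-12 N = 1.67 pN

1.67


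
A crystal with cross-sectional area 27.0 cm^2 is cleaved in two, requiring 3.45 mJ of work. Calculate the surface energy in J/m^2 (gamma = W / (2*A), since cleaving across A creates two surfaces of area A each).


Convert: A = 27.0 cm^2 = 0.0027 m^2, W = 3.45 mJ = 0.00345 J
Cleaving exposes two faces of area A, so total new surface = 2*A and gamma = W / (2*A)
gamma = 0.00345 / (2 * 0.0027)
gamma = 0.639 J/m^2

0.639


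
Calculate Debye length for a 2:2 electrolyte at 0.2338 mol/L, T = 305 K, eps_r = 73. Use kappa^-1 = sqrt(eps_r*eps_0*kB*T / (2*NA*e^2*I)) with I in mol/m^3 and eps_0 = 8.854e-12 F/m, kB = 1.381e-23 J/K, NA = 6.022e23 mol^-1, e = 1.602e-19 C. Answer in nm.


Ionic strength I = 0.2338 * 2^2 * 1000 = 935.2 mol/m^3
kappa^-1 = sqrt(73 * 8.854e-12 * 1.381e-23 * 305 / (2 * 6.022e23 * (1.602e-19)^2 * 935.2))
kappa^-1 = 0.307 nm

0.307


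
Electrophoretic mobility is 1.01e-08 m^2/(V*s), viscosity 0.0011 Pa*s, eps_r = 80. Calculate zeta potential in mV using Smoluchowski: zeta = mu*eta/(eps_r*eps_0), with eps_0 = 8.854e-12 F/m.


Smoluchowski equation: zeta = mu * eta / (eps_r * eps_0)
zeta = 1.01e-08 * 0.0011 / (80 * 8.854e-12)
zeta = 0.015685 V = 15.69 mV

15.69


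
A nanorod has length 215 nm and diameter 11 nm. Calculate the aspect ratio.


Aspect ratio AR = length / diameter
AR = 215 / 11
AR = 19.55

19.55


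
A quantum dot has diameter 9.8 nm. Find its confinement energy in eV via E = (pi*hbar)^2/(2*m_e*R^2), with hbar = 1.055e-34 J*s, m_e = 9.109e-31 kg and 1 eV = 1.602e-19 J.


Radius R = 9.8/2 = 4.9 nm = 4.9e-09 m
E = (pi * 1.055e-34)^2 / (2 * 9.109e-31 * (4.9e-09)^2)
E(J) = 2.51138e-21
E = E(J) / 1.602e-19 = 0.0157 eV

0.0157


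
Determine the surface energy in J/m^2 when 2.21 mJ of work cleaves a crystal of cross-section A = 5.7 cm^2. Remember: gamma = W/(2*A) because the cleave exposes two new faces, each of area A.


Convert: A = 5.7 cm^2 = 0.00057 m^2, W = 2.21 mJ = 0.00221 J
Cleaving exposes two faces of area A, so total new surface = 2*A and gamma = W / (2*A)
gamma = 0.00221 / (2 * 0.00057)
gamma = 1.939 J/m^2

1.939


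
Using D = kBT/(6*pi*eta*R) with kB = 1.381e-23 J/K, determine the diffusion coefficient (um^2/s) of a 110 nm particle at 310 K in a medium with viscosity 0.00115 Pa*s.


Radius R = 110/2 = 55 nm = 5.5e-08 m
D = kB*T / (6*pi*eta*R)
D = 1.381e-23 * 310 / (6 * pi * 0.00115 * 5.5e-08)
D = 3.59082e-12 m^2/s = 3.591 um^2/s

3.591


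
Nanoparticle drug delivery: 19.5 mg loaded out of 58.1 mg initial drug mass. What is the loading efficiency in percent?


Drug loading efficiency = (drug loaded / drug initial) * 100
DLE = 19.5 / 58.1 * 100
DLE = 0.3356 * 100
DLE = 33.56%

33.56


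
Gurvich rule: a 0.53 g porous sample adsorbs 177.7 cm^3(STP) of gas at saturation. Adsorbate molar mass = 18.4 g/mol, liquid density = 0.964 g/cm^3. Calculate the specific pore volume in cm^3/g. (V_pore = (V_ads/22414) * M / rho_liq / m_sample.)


Moles adsorbed n = V_ads / 22414 = 177.7 / 22414 = 7.928081e-03 mol
Liquid volume V_liq = n * M / rho_liq = 7.928081e-03 * 18.4 / 0.964 = 0.15132 cm^3
Specific pore volume V_pore = V_liq / m_sample = 0.15132 / 0.53
V_pore = 0.2855 cm^3/g

0.2855


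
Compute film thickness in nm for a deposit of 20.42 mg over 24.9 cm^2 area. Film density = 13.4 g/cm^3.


Convert: m = 20.42 mg = 2.0420e-05 kg, A = 24.9 cm^2 = 2.4900e-03 m^2, rho = 13.4 g/cm^3 = 13400 kg/m^3
t = m / (A * rho)
t = 2.0420e-05 / (2.4900e-03 * 13400)
t = 6.1200e-07 m = 612.0 nm

612.0


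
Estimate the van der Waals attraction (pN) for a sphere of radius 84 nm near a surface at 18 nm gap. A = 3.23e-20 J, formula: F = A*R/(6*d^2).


Convert to SI: R = 84 nm = 8.4e-08 m, d = 18 nm = 1.8e-08 m
F = A * R / (6 * d^2)
F = 3.23e-20 * 8.4e-08 / (6 * (1.8e-08)^2)
F = 1.39568e-12 N = 1.396 pN

1.396


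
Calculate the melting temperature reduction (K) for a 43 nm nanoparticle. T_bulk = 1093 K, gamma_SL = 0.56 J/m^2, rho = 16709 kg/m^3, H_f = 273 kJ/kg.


Radius R = 43/2 = 21.5 nm = 2.15e-08 m
Convert H_f = 273 kJ/kg = 273000 J/kg
dT = 2 * gamma_SL * T_bulk / (rho * H_f * R)
dT = 2 * 0.56 * 1093 / (16709 * 273000 * 2.15e-08)
dT = 12.5 K

12.5


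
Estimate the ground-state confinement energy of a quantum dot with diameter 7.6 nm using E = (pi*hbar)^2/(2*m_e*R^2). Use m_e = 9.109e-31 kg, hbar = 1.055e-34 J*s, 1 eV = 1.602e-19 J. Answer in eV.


Radius R = 7.6/2 = 3.8 nm = 3.8e-09 m
E = (pi * 1.055e-34)^2 / (2 * 9.109e-31 * (3.8e-09)^2)
E(J) = 4.17577e-21
E = E(J) / 1.602e-19 = 0.0261 eV

0.0261


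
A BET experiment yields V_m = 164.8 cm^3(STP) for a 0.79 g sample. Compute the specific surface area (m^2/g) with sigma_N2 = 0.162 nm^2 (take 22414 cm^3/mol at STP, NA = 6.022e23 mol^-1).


Number of moles in monolayer = V_m / 22414 = 164.8 / 22414 = 0.00735255
Number of molecules = moles * NA = 0.00735255 * 6.022e23
SA = molecules * sigma / mass
SA = (164.8 / 22414) * 6.022e23 * 0.162e-18 / 0.79
SA = 908.0 m^2/g

908.0


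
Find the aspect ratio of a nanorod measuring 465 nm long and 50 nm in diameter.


Aspect ratio AR = length / diameter
AR = 465 / 50
AR = 9.3

9.3


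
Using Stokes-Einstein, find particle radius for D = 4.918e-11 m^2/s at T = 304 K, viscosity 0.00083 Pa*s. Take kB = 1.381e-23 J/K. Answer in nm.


Stokes-Einstein: R = kB*T / (6*pi*eta*D)
R = 1.381e-23 * 304 / (6 * pi * 0.00083 * 4.918e-11)
R = 5.45632e-09 m = 5.46 nm

5.46


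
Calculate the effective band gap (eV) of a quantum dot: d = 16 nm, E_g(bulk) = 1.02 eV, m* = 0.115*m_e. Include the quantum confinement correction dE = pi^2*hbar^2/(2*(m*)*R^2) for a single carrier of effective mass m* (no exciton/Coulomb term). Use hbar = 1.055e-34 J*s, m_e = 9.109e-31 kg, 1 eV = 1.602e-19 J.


Radius R = 16/2 nm = 8e-09 m
Confinement energy dE = pi^2 * hbar^2 / (2 * m_eff * m_e * R^2)
dE = pi^2 * (1.055e-34)^2 / (2 * 0.115 * 9.109e-31 * (8e-09)^2) J, divided by 1.602e-19 J/eV
dE = 0.0511 eV
Total band gap = E_g(bulk) + dE = 1.02 + 0.0511 = 1.0711 eV

1.0711


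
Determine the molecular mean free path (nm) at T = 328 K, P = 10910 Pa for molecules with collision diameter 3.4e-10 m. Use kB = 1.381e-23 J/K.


Mean free path: lambda = kB*T / (sqrt(2) * pi * d^2 * P)
lambda = 1.381e-23 * 328 / (sqrt(2) * pi * (3.4e-10)^2 * 10910)
lambda = 8.08388e-07 m
lambda = 808.39 nm

808.39


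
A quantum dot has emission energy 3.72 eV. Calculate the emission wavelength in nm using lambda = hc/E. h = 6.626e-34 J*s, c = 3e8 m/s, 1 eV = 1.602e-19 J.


Convert energy: E = 3.72 eV = 3.72 * 1.602e-19 = 5.95944e-19 J
lambda = h*c / E = 6.626e-34 * 3e8 / 5.95944e-19
lambda = 3.33555e-07 m = 333.6 nm

333.6


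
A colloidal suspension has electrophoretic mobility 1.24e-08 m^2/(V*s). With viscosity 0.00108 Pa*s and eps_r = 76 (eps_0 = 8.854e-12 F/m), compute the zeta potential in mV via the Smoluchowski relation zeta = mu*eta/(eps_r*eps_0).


Smoluchowski equation: zeta = mu * eta / (eps_r * eps_0)
zeta = 1.24e-08 * 0.00108 / (76 * 8.854e-12)
zeta = 0.019902 V = 19.9 mV

19.9


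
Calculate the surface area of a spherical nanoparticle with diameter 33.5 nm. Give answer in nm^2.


Radius r = 33.5/2 = 16.75 nm
Surface area SA = 4 * pi * r^2
SA = 4 * pi * (16.75)^2
SA = 3525.65 nm^2

3525.65


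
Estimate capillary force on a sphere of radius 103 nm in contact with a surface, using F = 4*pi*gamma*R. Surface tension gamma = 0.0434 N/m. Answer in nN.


Convert radius: R = 103 nm = 1.03e-07 m
F = 4 * pi * gamma * R
F = 4 * pi * 0.0434 * 1.03e-07
F = 5.61742e-08 N = 56.1742 nN

56.1742


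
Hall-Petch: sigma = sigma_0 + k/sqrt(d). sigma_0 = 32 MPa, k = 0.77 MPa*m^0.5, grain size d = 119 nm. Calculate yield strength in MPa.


d = 119 nm = 1.19e-07 m
sqrt(d) = 0.0003449638
Hall-Petch contribution = k / sqrt(d) = 0.77 / 0.0003449638 = 2232.1 MPa
sigma = sigma_0 + k/sqrt(d) = 32 + 2232.1 = 2264.1 MPa

2264.1


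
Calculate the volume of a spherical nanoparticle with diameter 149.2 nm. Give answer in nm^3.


Radius r = 149.2/2 = 74.6 nm
Volume V = (4/3) * pi * r^3
V = (4/3) * pi * (74.6)^3
V = 1739022.06 nm^3

1739022.06


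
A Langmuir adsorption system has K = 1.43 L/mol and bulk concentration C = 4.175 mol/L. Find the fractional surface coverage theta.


Langmuir isotherm: theta = K*C / (1 + K*C)
K*C = 1.43 * 4.175 = 5.97025
theta = 5.97025 / (1 + 5.97025) = 5.97025 / 6.97025
theta = 0.8565

0.8565


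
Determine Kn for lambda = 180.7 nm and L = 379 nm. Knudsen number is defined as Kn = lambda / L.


Knudsen number Kn = lambda / L
Kn = 180.7 / 379
Kn = 0.4768

0.4768


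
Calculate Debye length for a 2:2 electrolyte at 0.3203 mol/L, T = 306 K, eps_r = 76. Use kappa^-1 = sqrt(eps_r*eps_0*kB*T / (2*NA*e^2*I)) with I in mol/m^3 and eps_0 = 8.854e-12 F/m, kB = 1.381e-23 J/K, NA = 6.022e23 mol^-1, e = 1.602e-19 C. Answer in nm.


Ionic strength I = 0.3203 * 2^2 * 1000 = 1281.2 mol/m^3
kappa^-1 = sqrt(76 * 8.854e-12 * 1.381e-23 * 306 / (2 * 6.022e23 * (1.602e-19)^2 * 1281.2))
kappa^-1 = 0.268 nm

0.268


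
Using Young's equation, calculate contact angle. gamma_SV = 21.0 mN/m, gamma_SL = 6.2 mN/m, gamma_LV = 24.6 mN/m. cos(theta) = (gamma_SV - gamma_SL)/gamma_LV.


cos(theta) = (gamma_SV - gamma_SL) / gamma_LV
cos(theta) = (21.0 - 6.2) / 24.6
cos(theta) = 0.601626
theta = arccos(0.601626) = 53.01 degrees

53.01


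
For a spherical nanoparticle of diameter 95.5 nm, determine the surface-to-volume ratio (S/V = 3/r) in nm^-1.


Radius r = 95.5/2 = 47.75 nm
S/V = 3 / r = 3 / 47.75
S/V = 0.0628 nm^-1

0.0628


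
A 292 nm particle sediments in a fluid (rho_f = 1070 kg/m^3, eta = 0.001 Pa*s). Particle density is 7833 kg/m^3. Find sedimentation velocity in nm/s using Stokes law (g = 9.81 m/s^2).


Radius R = 292/2 nm = 1.46e-07 m
Density difference = 7833 - 1070 = 6763 kg/m^3
v = 2 * R^2 * (rho_p - rho_f) * g / (9 * eta)
v = 2 * (1.46e-07)^2 * 6763 * 9.81 / (9 * 0.001)
v = 3.14269e-07 m/s = 314.269 nm/s

314.269


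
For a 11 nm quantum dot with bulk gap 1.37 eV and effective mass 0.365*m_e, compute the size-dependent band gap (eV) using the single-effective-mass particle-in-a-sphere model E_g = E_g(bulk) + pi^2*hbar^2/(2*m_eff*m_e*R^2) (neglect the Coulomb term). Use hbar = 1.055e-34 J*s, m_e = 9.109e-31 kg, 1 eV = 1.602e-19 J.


Radius R = 11/2 nm = 5.5e-09 m
Confinement energy dE = pi^2 * hbar^2 / (2 * m_eff * m_e * R^2)
dE = pi^2 * (1.055e-34)^2 / (2 * 0.365 * 9.109e-31 * (5.5e-09)^2) J, divided by 1.602e-19 J/eV
dE = 0.0341 eV
Total band gap = E_g(bulk) + dE = 1.37 + 0.0341 = 1.4041 eV

1.4041


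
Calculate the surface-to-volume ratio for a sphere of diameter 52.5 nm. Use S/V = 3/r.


Radius r = 52.5/2 = 26.25 nm
S/V = 3 / r = 3 / 26.25
S/V = 0.1143 nm^-1

0.1143


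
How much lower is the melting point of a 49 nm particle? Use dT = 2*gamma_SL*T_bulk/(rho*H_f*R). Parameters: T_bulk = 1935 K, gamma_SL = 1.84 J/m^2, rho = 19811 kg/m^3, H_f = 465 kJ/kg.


Radius R = 49/2 = 24.5 nm = 2.45e-08 m
Convert H_f = 465 kJ/kg = 465000 J/kg
dT = 2 * gamma_SL * T_bulk / (rho * H_f * R)
dT = 2 * 1.84 * 1935 / (19811 * 465000 * 2.45e-08)
dT = 31.6 K

31.6


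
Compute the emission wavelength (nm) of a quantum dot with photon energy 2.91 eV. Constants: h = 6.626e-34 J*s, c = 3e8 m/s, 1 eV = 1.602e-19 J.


Convert energy: E = 2.91 eV = 2.91 * 1.602e-19 = 4.66182e-19 J
lambda = h*c / E = 6.626e-34 * 3e8 / 4.66182e-19
lambda = 4.264e-07 m = 426.4 nm

426.4


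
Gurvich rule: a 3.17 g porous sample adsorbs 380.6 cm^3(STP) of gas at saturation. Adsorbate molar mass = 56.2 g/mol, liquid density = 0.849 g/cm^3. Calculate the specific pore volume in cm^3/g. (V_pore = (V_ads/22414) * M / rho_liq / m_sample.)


Moles adsorbed n = V_ads / 22414 = 380.6 / 22414 = 1.698046e-02 mol
Liquid volume V_liq = n * M / rho_liq = 1.698046e-02 * 56.2 / 0.849 = 1.12403 cm^3
Specific pore volume V_pore = V_liq / m_sample = 1.12403 / 3.17
V_pore = 0.3546 cm^3/g

0.3546


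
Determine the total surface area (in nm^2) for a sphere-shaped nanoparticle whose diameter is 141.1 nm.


Radius r = 141.1/2 = 70.55 nm
Surface area SA = 4 * pi * r^2
SA = 4 * pi * (70.55)^2
SA = 62546.63 nm^2

62546.63


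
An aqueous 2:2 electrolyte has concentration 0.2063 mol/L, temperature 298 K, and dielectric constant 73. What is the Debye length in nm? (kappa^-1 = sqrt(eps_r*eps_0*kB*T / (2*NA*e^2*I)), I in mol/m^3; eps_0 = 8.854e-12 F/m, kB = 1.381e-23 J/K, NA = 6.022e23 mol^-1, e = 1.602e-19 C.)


Ionic strength I = 0.2063 * 2^2 * 1000 = 825.2 mol/m^3
kappa^-1 = sqrt(73 * 8.854e-12 * 1.381e-23 * 298 / (2 * 6.022e23 * (1.602e-19)^2 * 825.2))
kappa^-1 = 0.323 nm

0.323


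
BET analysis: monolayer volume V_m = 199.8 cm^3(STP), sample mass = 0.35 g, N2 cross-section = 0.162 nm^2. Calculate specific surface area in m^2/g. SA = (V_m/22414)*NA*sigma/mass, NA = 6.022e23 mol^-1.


Number of moles in monolayer = V_m / 22414 = 199.8 / 22414 = 0.00891407
Number of molecules = moles * NA = 0.00891407 * 6.022e23
SA = molecules * sigma / mass
SA = (199.8 / 22414) * 6.022e23 * 0.162e-18 / 0.35
SA = 2484.6 m^2/g

2484.6


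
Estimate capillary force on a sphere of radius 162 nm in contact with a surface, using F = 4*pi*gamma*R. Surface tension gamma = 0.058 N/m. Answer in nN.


Convert radius: R = 162 nm = 1.62e-07 m
F = 4 * pi * gamma * R
F = 4 * pi * 0.058 * 1.62e-07
F = 1.18074e-07 N = 118.0736 nN

118.0736


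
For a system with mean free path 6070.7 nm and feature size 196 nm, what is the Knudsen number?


Knudsen number Kn = lambda / L
Kn = 6070.7 / 196
Kn = 30.973

30.973


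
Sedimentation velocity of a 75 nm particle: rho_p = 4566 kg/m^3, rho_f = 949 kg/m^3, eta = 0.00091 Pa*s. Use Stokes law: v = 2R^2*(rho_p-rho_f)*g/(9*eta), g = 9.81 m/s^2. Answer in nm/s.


Radius R = 75/2 nm = 3.75e-08 m
Density difference = 4566 - 949 = 3617 kg/m^3
v = 2 * R^2 * (rho_p - rho_f) * g / (9 * eta)
v = 2 * (3.75e-08)^2 * 3617 * 9.81 / (9 * 0.00091)
v = 1.2185e-08 m/s = 12.185 nm/s

12.185


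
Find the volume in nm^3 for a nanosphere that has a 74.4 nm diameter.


Radius r = 74.4/2 = 37.2 nm
Volume V = (4/3) * pi * r^3
V = (4/3) * pi * (37.2)^3
V = 215634.09 nm^3

215634.09


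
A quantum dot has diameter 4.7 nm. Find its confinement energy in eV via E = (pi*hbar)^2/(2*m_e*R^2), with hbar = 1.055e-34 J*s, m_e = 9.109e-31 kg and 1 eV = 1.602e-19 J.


Radius R = 4.7/2 = 2.35 nm = 2.35e-09 m
E = (pi * 1.055e-34)^2 / (2 * 9.109e-31 * (2.35e-09)^2)
E(J) = 1.09186e-20
E = E(J) / 1.602e-19 = 0.0682 eV

0.0682


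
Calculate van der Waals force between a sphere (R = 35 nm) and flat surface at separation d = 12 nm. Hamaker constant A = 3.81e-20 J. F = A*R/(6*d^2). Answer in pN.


Convert to SI: R = 35 nm = 3.5e-08 m, d = 12 nm = 1.2e-08 m
F = A * R / (6 * d^2)
F = 3.81e-20 * 3.5e-08 / (6 * (1.2e-08)^2)
F = 1.5434e-12 N = 1.543 pN

1.543


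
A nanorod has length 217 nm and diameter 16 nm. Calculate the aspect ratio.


Aspect ratio AR = length / diameter
AR = 217 / 16
AR = 13.56

13.56


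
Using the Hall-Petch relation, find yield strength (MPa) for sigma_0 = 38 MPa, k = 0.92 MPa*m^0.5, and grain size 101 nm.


d = 101 nm = 1.01e-07 m
sqrt(d) = 0.000317805
Hall-Petch contribution = k / sqrt(d) = 0.92 / 0.000317805 = 2894.9 MPa
sigma = sigma_0 + k/sqrt(d) = 38 + 2894.9 = 2932.9 MPa

2932.9


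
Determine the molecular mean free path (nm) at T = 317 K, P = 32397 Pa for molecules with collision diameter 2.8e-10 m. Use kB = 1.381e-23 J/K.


Mean free path: lambda = kB*T / (sqrt(2) * pi * d^2 * P)
lambda = 1.381e-23 * 317 / (sqrt(2) * pi * (2.8e-10)^2 * 32397)
lambda = 3.87942e-07 m
lambda = 387.94 nm

387.94


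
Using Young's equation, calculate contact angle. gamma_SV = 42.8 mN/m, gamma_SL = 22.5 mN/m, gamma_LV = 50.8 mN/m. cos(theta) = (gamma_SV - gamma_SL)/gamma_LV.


cos(theta) = (gamma_SV - gamma_SL) / gamma_LV
cos(theta) = (42.8 - 22.5) / 50.8
cos(theta) = 0.399606
theta = arccos(0.399606) = 66.45 degrees

66.45


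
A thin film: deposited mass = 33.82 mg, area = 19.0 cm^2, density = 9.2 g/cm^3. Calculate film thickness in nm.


Convert: m = 33.82 mg = 3.3820e-05 kg, A = 19.0 cm^2 = 1.9000e-03 m^2, rho = 9.2 g/cm^3 = 9200 kg/m^3
t = m / (A * rho)
t = 3.3820e-05 / (1.9000e-03 * 9200)
t = 1.9348e-06 m = 1934.8 nm

1934.8


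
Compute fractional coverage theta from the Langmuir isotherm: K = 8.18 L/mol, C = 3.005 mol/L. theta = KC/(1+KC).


Langmuir isotherm: theta = K*C / (1 + K*C)
K*C = 8.18 * 3.005 = 24.5809
theta = 24.5809 / (1 + 24.5809) = 24.5809 / 25.5809
theta = 0.9609

0.9609


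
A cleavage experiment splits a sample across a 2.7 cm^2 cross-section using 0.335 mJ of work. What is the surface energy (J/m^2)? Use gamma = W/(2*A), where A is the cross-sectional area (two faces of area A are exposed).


Convert: A = 2.7 cm^2 = 0.00027 m^2, W = 0.335 mJ = 0.000335 J
Cleaving exposes two faces of area A, so total new surface = 2*A and gamma = W / (2*A)
gamma = 0.000335 / (2 * 0.00027)
gamma = 0.62 J/m^2

0.62


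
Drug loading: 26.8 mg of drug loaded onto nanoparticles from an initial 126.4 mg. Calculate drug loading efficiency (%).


Drug loading efficiency = (drug loaded / drug initial) * 100
DLE = 26.8 / 126.4 * 100
DLE = 0.212 * 100
DLE = 21.2%

21.2


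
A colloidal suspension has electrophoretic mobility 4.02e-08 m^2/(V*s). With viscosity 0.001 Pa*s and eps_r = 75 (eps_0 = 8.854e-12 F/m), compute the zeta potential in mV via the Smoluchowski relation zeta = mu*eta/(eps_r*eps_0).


Smoluchowski equation: zeta = mu * eta / (eps_r * eps_0)
zeta = 4.02e-08 * 0.001 / (75 * 8.854e-12)
zeta = 0.060538 V = 60.54 mV

60.54


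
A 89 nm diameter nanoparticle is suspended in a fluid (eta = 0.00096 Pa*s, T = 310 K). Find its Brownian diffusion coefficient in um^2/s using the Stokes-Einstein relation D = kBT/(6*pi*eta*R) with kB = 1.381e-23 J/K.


Radius R = 89/2 = 44.5 nm = 4.45e-08 m
D = kB*T / (6*pi*eta*R)
D = 1.381e-23 * 310 / (6 * pi * 0.00096 * 4.45e-08)
D = 5.31647e-12 m^2/s = 5.316 um^2/s

5.316


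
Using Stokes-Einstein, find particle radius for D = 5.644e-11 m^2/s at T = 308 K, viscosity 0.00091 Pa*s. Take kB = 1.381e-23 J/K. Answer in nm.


Stokes-Einstein: R = kB*T / (6*pi*eta*D)
R = 1.381e-23 * 308 / (6 * pi * 0.00091 * 5.644e-11)
R = 4.39354e-09 m = 4.39 nm

4.39


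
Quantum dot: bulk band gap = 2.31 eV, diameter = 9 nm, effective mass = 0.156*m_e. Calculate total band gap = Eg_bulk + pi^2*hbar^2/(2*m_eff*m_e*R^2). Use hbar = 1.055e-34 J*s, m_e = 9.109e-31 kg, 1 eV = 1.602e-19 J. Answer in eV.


Radius R = 9/2 nm = 4.5e-09 m
Confinement energy dE = pi^2 * hbar^2 / (2 * m_eff * m_e * R^2)
dE = pi^2 * (1.055e-34)^2 / (2 * 0.156 * 9.109e-31 * (4.5e-09)^2) J, divided by 1.602e-19 J/eV
dE = 0.1191 eV
Total band gap = E_g(bulk) + dE = 2.31 + 0.1191 = 2.4291 eV

2.4291


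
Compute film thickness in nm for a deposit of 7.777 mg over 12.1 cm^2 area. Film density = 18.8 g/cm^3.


Convert: m = 7.777 mg = 7.7770e-06 kg, A = 12.1 cm^2 = 1.2100e-03 m^2, rho = 18.8 g/cm^3 = 18800 kg/m^3
t = m / (A * rho)
t = 7.7770e-06 / (1.2100e-03 * 18800)
t = 3.4188e-07 m = 341.9 nm

341.9


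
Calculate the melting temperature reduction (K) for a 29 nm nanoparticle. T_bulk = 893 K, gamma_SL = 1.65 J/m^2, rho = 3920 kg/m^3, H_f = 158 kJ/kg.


Radius R = 29/2 = 14.5 nm = 1.45e-08 m
Convert H_f = 158 kJ/kg = 158000 J/kg
dT = 2 * gamma_SL * T_bulk / (rho * H_f * R)
dT = 2 * 1.65 * 893 / (3920 * 158000 * 1.45e-08)
dT = 328.1 K

328.1


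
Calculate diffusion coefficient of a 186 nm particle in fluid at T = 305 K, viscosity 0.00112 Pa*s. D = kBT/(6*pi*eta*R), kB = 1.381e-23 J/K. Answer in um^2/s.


Radius R = 186/2 = 93 nm = 9.3e-08 m
D = kB*T / (6*pi*eta*R)
D = 1.381e-23 * 305 / (6 * pi * 0.00112 * 9.3e-08)
D = 2.14532e-12 m^2/s = 2.145 um^2/s

2.145


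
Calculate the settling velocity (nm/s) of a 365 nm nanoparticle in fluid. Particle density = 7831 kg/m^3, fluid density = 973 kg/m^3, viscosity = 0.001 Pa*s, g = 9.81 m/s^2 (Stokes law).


Radius R = 365/2 nm = 1.825e-07 m
Density difference = 7831 - 973 = 6858 kg/m^3
v = 2 * R^2 * (rho_p - rho_f) * g / (9 * eta)
v = 2 * (1.825e-07)^2 * 6858 * 9.81 / (9 * 0.001)
v = 4.97943e-07 m/s = 497.9431 nm/s

497.9431


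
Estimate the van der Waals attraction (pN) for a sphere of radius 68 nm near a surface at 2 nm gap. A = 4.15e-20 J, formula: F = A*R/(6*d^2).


Convert to SI: R = 68 nm = 6.8e-08 m, d = 2 nm = 2e-09 m
F = A * R / (6 * d^2)
F = 4.15e-20 * 6.8e-08 / (6 * (2e-09)^2)
F = 1.17583e-10 N = 117.583 pN

117.583


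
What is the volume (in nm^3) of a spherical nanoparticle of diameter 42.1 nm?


Radius r = 42.1/2 = 21.05 nm
Volume V = (4/3) * pi * r^3
V = (4/3) * pi * (21.05)^3
V = 39070.13 nm^3

39070.13


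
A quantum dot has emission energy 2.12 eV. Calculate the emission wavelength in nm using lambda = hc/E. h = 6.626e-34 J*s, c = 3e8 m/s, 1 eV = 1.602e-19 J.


Convert energy: E = 2.12 eV = 2.12 * 1.602e-19 = 3.39624e-19 J
lambda = h*c / E = 6.626e-34 * 3e8 / 3.39624e-19
lambda = 5.85294e-07 m = 585.3 nm

585.3


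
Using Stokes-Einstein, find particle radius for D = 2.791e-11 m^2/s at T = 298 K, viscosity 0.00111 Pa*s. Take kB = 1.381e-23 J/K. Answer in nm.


Stokes-Einstein: R = kB*T / (6*pi*eta*D)
R = 1.381e-23 * 298 / (6 * pi * 0.00111 * 2.791e-11)
R = 7.04735e-09 m = 7.05 nm

7.05


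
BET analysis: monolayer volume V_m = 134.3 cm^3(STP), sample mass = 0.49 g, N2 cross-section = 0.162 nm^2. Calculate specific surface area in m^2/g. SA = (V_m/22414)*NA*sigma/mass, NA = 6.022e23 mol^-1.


Number of moles in monolayer = V_m / 22414 = 134.3 / 22414 = 0.00599179
Number of molecules = moles * NA = 0.00599179 * 6.022e23
SA = molecules * sigma / mass
SA = (134.3 / 22414) * 6.022e23 * 0.162e-18 / 0.49
SA = 1192.9 m^2/g

1192.9


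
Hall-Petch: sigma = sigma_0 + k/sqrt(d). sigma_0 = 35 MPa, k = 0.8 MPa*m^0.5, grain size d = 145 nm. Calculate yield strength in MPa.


d = 145 nm = 1.45e-07 m
sqrt(d) = 0.0003807887
Hall-Petch contribution = k / sqrt(d) = 0.8 / 0.0003807887 = 2100.9 MPa
sigma = sigma_0 + k/sqrt(d) = 35 + 2100.9 = 2135.9 MPa

2135.9


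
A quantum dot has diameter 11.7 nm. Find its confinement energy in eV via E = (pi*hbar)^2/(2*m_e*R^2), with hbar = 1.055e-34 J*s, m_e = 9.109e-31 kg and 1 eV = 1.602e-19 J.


Radius R = 11.7/2 = 5.85 nm = 5.85e-09 m
E = (pi * 1.055e-34)^2 / (2 * 9.109e-31 * (5.85e-09)^2)
E(J) = 1.76194e-21
E = E(J) / 1.602e-19 = 0.011 eV

0.011


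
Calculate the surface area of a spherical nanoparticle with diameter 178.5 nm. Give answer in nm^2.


Radius r = 178.5/2 = 89.25 nm
Surface area SA = 4 * pi * r^2
SA = 4 * pi * (89.25)^2
SA = 100098.21 nm^2

100098.21


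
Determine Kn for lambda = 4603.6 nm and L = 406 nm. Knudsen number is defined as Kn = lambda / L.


Knudsen number Kn = lambda / L
Kn = 4603.6 / 406
Kn = 11.3389

11.3389


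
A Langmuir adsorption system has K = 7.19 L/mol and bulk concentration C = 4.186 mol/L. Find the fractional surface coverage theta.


Langmuir isotherm: theta = K*C / (1 + K*C)
K*C = 7.19 * 4.186 = 30.09734
theta = 30.09734 / (1 + 30.09734) = 30.09734 / 31.09734
theta = 0.9678

0.9678


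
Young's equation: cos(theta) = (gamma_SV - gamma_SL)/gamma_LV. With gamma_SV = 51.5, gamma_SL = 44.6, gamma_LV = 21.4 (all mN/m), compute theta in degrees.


cos(theta) = (gamma_SV - gamma_SL) / gamma_LV
cos(theta) = (51.5 - 44.6) / 21.4
cos(theta) = 0.32243
theta = arccos(0.32243) = 71.19 degrees

71.19


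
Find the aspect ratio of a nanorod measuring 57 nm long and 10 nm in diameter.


Aspect ratio AR = length / diameter
AR = 57 / 10
AR = 5.7

5.7


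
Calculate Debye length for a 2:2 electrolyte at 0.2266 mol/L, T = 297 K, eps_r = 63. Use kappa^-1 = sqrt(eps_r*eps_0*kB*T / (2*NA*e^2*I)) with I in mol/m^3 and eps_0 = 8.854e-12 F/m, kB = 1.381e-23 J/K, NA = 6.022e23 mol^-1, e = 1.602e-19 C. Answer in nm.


Ionic strength I = 0.2266 * 2^2 * 1000 = 906.4 mol/m^3
kappa^-1 = sqrt(63 * 8.854e-12 * 1.381e-23 * 297 / (2 * 6.022e23 * (1.602e-19)^2 * 906.4))
kappa^-1 = 0.286 nm

0.286


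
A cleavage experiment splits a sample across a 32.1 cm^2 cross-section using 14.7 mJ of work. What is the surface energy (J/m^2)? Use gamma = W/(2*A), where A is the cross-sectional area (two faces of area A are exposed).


Convert: A = 32.1 cm^2 = 0.00321 m^2, W = 14.7 mJ = 0.0147 J
Cleaving exposes two faces of area A, so total new surface = 2*A and gamma = W / (2*A)
gamma = 0.0147 / (2 * 0.00321)
gamma = 2.29 J/m^2

2.29


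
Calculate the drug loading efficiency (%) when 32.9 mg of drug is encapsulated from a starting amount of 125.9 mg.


Drug loading efficiency = (drug loaded / drug initial) * 100
DLE = 32.9 / 125.9 * 100
DLE = 0.2613 * 100
DLE = 26.13%

26.13


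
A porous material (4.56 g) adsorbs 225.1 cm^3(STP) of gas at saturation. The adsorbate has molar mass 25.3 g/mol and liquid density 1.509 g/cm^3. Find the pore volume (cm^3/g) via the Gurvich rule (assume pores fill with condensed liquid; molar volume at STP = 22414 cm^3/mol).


Moles adsorbed n = V_ads / 22414 = 225.1 / 22414 = 1.004283e-02 mol
Liquid volume V_liq = n * M / rho_liq = 1.004283e-02 * 25.3 / 1.509 = 0.16838 cm^3
Specific pore volume V_pore = V_liq / m_sample = 0.16838 / 4.56
V_pore = 0.0369 cm^3/g

0.0369


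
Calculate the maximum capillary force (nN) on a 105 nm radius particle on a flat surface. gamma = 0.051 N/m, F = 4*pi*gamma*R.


Convert radius: R = 105 nm = 1.05e-07 m
F = 4 * pi * gamma * R
F = 4 * pi * 0.051 * 1.05e-07
F = 6.72929e-08 N = 67.2929 nN

67.2929


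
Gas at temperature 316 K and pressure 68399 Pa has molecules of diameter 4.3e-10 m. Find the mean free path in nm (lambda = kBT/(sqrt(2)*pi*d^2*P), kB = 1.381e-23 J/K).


Mean free path: lambda = kB*T / (sqrt(2) * pi * d^2 * P)
lambda = 1.381e-23 * 316 / (sqrt(2) * pi * (4.3e-10)^2 * 68399)
lambda = 7.76657e-08 m
lambda = 77.67 nm

77.67


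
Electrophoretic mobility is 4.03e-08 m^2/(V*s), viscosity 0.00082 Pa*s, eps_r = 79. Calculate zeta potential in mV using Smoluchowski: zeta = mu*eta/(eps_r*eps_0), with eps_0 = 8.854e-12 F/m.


Smoluchowski equation: zeta = mu * eta / (eps_r * eps_0)
zeta = 4.03e-08 * 0.00082 / (79 * 8.854e-12)
zeta = 0.047245 V = 47.24 mV

47.24


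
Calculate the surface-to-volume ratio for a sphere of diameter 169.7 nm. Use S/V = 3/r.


Radius r = 169.7/2 = 84.85 nm
S/V = 3 / r = 3 / 84.85
S/V = 0.0354 nm^-1

0.0354


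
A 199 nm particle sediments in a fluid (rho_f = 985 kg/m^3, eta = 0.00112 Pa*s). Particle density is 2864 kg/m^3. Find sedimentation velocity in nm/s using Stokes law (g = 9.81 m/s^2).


Radius R = 199/2 nm = 9.95e-08 m
Density difference = 2864 - 985 = 1879 kg/m^3
v = 2 * R^2 * (rho_p - rho_f) * g / (9 * eta)
v = 2 * (9.95e-08)^2 * 1879 * 9.81 / (9 * 0.00112)
v = 3.62086e-08 m/s = 36.2086 nm/s

36.2086


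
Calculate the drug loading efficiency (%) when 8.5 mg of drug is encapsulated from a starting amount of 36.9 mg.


Drug loading efficiency = (drug loaded / drug initial) * 100
DLE = 8.5 / 36.9 * 100
DLE = 0.2304 * 100
DLE = 23.04%

23.04


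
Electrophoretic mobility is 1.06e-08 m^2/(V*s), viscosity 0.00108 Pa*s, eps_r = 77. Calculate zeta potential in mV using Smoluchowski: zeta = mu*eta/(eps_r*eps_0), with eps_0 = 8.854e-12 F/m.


Smoluchowski equation: zeta = mu * eta / (eps_r * eps_0)
zeta = 1.06e-08 * 0.00108 / (77 * 8.854e-12)
zeta = 0.016792 V = 16.79 mV

16.79


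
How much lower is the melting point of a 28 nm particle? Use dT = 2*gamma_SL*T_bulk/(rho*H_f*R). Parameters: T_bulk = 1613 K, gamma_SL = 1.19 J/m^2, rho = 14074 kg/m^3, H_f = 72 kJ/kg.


Radius R = 28/2 = 14 nm = 1.4e-08 m
Convert H_f = 72 kJ/kg = 72000 J/kg
dT = 2 * gamma_SL * T_bulk / (rho * H_f * R)
dT = 2 * 1.19 * 1613 / (14074 * 72000 * 1.4e-08)
dT = 270.6 K

270.6


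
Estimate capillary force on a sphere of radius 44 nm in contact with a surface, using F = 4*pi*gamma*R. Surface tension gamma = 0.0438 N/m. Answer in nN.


Convert radius: R = 44 nm = 4.4e-08 m
F = 4 * pi * gamma * R
F = 4 * pi * 0.0438 * 4.4e-08
F = 2.42179e-08 N = 24.2179 nN

24.2179


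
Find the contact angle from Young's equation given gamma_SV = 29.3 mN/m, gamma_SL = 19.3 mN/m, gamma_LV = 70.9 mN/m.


cos(theta) = (gamma_SV - gamma_SL) / gamma_LV
cos(theta) = (29.3 - 19.3) / 70.9
cos(theta) = 0.141044
theta = arccos(0.141044) = 81.89 degrees

81.89


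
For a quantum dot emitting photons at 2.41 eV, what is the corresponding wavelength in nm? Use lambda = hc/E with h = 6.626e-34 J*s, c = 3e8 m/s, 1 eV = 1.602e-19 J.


Convert energy: E = 2.41 eV = 2.41 * 1.602e-19 = 3.86082e-19 J
lambda = h*c / E = 6.626e-34 * 3e8 / 3.86082e-19
lambda = 5.14865e-07 m = 514.9 nm

514.9


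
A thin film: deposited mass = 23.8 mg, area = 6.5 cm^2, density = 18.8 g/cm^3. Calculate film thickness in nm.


Convert: m = 23.8 mg = 2.3800e-05 kg, A = 6.5 cm^2 = 6.5000e-04 m^2, rho = 18.8 g/cm^3 = 18800 kg/m^3
t = m / (A * rho)
t = 2.3800e-05 / (6.5000e-04 * 18800)
t = 1.9476e-06 m = 1947.6 nm

1947.6


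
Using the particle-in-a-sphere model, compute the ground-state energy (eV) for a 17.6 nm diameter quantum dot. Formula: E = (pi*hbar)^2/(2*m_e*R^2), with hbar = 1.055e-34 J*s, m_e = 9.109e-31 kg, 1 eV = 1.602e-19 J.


Radius R = 17.6/2 = 8.8 nm = 8.8e-09 m
E = (pi * 1.055e-34)^2 / (2 * 9.109e-31 * (8.8e-09)^2)
E(J) = 7.78643e-22
E = E(J) / 1.602e-19 = 0.0049 eV

0.0049


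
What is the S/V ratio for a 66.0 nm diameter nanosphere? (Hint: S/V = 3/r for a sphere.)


Radius r = 66.0/2 = 33 nm
S/V = 3 / r = 3 / 33
S/V = 0.0909 nm^-1

0.0909


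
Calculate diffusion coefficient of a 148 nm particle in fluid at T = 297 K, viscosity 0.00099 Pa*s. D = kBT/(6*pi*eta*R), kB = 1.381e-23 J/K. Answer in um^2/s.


Radius R = 148/2 = 74 nm = 7.4e-08 m
D = kB*T / (6*pi*eta*R)
D = 1.381e-23 * 297 / (6 * pi * 0.00099 * 7.4e-08)
D = 2.97018e-12 m^2/s = 2.97 um^2/s

2.97


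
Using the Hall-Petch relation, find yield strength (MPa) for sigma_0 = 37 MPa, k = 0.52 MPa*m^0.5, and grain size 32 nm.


d = 32 nm = 3.2e-08 m
sqrt(d) = 0.0001788854
Hall-Petch contribution = k / sqrt(d) = 0.52 / 0.0001788854 = 2906.9 MPa
sigma = sigma_0 + k/sqrt(d) = 37 + 2906.9 = 2943.9 MPa

2943.9
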